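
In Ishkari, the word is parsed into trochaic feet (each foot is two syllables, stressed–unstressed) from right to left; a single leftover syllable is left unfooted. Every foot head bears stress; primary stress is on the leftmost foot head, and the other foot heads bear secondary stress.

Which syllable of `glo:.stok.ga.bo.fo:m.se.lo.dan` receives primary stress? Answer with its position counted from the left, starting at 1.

1

Parse right to left into trochaic (ˈσσ) feet: (ˈglo:.stok) (ˈga.bo) (ˈfo:m.se) (ˈlo.dan).
Foot heads (stressed positions): 1, 3, 5, 7.
End Rule Leftmost: primary stress on the leftmost head = syllable 1.
Primary stress: syllable 1 → ˈglo:.stok.ga.bo.fo:m.se.lo.dan.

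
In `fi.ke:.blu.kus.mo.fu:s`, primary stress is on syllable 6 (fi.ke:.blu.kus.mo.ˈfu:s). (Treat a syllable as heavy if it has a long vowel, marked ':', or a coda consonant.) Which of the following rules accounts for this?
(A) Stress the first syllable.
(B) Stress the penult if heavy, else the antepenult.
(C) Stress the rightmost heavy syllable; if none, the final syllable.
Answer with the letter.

Rule A → syllable 1 (observed: 6).
Rule B → syllable 4 (observed: 6).
Rule C → syllable 6 ✓.

C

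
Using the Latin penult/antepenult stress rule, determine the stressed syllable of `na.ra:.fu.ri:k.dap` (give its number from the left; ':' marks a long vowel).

4

Classical Latin: stress the penult if heavy (long vowel or closed), else the antepenult.
Weights: 3 fu L, 4 ri:k H, 5 dap H.
The penult (syllable 4, ri:k) is heavy, so it takes stress.
Stress on syllable 4: na.ra:.fu.ˈri:k.dap.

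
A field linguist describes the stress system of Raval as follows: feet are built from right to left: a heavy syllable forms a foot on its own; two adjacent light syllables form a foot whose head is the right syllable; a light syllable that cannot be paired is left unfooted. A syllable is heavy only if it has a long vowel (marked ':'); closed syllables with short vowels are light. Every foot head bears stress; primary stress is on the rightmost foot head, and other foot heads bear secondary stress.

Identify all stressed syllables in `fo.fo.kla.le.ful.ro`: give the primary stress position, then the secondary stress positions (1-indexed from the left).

primary 6, secondary 2, 4

Weights: 1 fo L, 2 fo L, 3 kla L, 4 le L, 5 ful L, 6 ro L.
Parse right to left (heavy = foot alone; LL = one foot; stranded L unfooted): (fo.ˈfo) (kla.ˈle) (ful.ˈro).
Foot heads: 2, 4, 6.
Primary stress on the rightmost head = syllable 6.
Secondary stress on 2, 4: fo.ˌfo.kla.ˌle.ful.ˈro.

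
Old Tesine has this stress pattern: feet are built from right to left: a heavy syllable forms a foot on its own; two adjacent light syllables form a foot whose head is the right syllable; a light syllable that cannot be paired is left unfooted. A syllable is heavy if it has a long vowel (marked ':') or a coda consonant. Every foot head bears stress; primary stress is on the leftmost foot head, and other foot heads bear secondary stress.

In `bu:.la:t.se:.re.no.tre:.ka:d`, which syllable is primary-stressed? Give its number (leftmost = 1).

Weights: 1 bu: H, 2 la:t H, 3 se: H, 4 re L, 5 no L, 6 tre: H, 7 ka:d H.
Parse right to left (heavy = foot alone; LL = one foot; stranded L unfooted): (ˈbu:) (ˈla:t) (ˈse:) (re.ˈno) (ˈtre:) (ˈka:d).
Foot heads: 1, 2, 3, 5, 6, 7.
Primary stress on the leftmost head = syllable 1.
Primary stress: syllable 1 → ˈbu:.la:t.se:.re.no.tre:.ka:d.

1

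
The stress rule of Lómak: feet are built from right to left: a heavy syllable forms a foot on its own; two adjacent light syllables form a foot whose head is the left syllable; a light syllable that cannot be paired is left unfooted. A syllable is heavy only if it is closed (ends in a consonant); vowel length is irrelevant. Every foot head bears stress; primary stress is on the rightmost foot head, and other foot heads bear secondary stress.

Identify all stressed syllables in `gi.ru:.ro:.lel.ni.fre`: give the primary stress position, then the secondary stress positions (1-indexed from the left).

Weights: 1 gi L, 2 ru: L, 3 ro: L, 4 lel H, 5 ni L, 6 fre L.
Parse right to left (heavy = foot alone; LL = one foot; stranded L unfooted): gi (ˈru:.ro:) (ˈlel) (ˈni.fre).
Foot heads: 2, 4, 5.
Primary stress on the rightmost head = syllable 5.
Secondary stress on 2, 4: gi.ˌru:.ro:.ˌlel.ˈni.fre.

primary 5, secondary 2, 4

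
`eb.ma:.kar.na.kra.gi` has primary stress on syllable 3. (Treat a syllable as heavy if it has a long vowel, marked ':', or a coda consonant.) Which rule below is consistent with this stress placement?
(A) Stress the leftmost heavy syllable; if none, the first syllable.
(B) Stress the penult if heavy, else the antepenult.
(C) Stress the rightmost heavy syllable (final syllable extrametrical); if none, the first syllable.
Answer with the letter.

C

Rule A → syllable 1 (observed: 3).
Rule B → syllable 4 (observed: 3).
Rule C → syllable 3 ✓.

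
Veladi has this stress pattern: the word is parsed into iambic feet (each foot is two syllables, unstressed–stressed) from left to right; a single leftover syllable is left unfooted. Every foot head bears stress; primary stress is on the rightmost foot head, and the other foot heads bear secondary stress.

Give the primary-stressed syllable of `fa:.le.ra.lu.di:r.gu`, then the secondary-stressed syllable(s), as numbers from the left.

Parse left to right into iambic (σˈσ) feet: (fa:.ˈle) (ra.ˈlu) (di:r.ˈgu).
Foot heads (stressed positions): 2, 4, 6.
End Rule Rightmost: primary stress on the rightmost head = syllable 6.
Secondary stress on 2, 4: fa:.ˌle.ra.ˌlu.di:r.ˈgu.

primary 6, secondary 2, 4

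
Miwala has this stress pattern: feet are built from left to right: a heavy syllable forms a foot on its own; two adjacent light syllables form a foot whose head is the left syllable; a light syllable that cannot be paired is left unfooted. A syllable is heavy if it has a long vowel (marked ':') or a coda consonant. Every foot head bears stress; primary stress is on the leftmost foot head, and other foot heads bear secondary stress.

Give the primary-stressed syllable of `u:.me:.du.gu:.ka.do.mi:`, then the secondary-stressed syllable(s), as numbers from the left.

Weights: 1 u: H, 2 me: H, 3 du L, 4 gu: H, 5 ka L, 6 do L, 7 mi: H.
Parse left to right (heavy = foot alone; LL = one foot; stranded L unfooted): (ˈu:) (ˈme:) du (ˈgu:) (ˈka.do) (ˈmi:).
Foot heads: 1, 2, 4, 5, 7.
Primary stress on the leftmost head = syllable 1.
Secondary stress on 2, 4, 5, 7: ˈu:.ˌme:.du.ˌgu:.ˌka.do.ˌmi:.

primary 1, secondary 2, 4, 5, 7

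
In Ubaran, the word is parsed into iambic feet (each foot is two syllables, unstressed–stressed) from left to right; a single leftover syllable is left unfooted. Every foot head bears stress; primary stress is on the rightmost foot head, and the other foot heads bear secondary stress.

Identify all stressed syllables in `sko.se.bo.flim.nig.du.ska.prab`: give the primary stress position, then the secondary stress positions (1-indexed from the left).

Parse left to right into iambic (σˈσ) feet: (sko.ˈse) (bo.ˈflim) (nig.ˈdu) (ska.ˈprab).
Foot heads (stressed positions): 2, 4, 6, 8.
End Rule Rightmost: primary stress on the rightmost head = syllable 8.
Secondary stress on 2, 4, 6: sko.ˌse.bo.ˌflim.nig.ˌdu.ska.ˈprab.

primary 8, secondary 2, 4, 6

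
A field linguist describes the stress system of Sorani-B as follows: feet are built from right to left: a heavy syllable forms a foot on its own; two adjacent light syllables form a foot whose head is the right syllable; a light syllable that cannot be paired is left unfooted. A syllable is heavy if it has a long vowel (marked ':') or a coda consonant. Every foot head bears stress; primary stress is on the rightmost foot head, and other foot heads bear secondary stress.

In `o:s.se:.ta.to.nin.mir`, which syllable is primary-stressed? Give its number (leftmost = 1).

Weights: 1 o:s H, 2 se: H, 3 ta L, 4 to L, 5 nin H, 6 mir H.
Parse right to left (heavy = foot alone; LL = one foot; stranded L unfooted): (ˈo:s) (ˈse:) (ta.ˈto) (ˈnin) (ˈmir).
Foot heads: 1, 2, 4, 5, 6.
Primary stress on the rightmost head = syllable 6.
Primary stress: syllable 6 → o:s.se:.ta.to.nin.ˈmir.

6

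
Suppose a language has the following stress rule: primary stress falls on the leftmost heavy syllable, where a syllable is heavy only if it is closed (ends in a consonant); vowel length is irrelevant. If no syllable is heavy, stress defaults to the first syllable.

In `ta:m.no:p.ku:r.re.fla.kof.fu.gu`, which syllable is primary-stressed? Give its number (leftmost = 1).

1

Weights: 1 ta:m H, 2 no:p H, 3 ku:r H, 4 re L, 5 fla L, 6 kof H, 7 fu L, 8 gu L.
Heavy syllables in the domain: 1, 2, 3, 6. The leftmost is syllable 1 (ta:m).
Primary stress: syllable 1 → ˈta:m.no:p.ku:r.re.fla.kof.fu.gu.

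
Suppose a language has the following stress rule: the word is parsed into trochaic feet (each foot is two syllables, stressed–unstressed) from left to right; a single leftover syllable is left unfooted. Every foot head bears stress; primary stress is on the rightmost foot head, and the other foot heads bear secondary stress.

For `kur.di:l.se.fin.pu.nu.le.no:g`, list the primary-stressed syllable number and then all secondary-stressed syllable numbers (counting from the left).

primary 7, secondary 1, 3, 5

Parse left to right into trochaic (ˈσσ) feet: (ˈkur.di:l) (ˈse.fin) (ˈpu.nu) (ˈle.no:g).
Foot heads (stressed positions): 1, 3, 5, 7.
End Rule Rightmost: primary stress on the rightmost head = syllable 7.
Secondary stress on 1, 3, 5: ˌkur.di:l.ˌse.fin.ˌpu.nu.ˈle.no:g.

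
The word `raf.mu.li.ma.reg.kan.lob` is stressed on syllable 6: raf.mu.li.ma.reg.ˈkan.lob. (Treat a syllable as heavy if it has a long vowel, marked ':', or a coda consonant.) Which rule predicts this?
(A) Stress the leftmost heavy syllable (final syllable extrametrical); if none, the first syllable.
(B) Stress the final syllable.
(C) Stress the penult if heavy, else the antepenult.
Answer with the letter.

Rule A → syllable 1 (observed: 6).
Rule B → syllable 7 (observed: 6).
Rule C → syllable 6 ✓.

C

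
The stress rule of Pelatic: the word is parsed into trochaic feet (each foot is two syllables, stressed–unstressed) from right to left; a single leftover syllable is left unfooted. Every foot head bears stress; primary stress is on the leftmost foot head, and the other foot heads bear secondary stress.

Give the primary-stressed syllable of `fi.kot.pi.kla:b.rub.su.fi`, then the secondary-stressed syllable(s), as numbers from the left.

primary 2, secondary 4, 6

Parse right to left into trochaic (ˈσσ) feet: fi (ˈkot.pi) (ˈkla:b.rub) (ˈsu.fi). Syllable 1 is left unfooted.
Foot heads (stressed positions): 2, 4, 6.
End Rule Leftmost: primary stress on the leftmost head = syllable 2.
Secondary stress on 4, 6: fi.ˈkot.pi.ˌkla:b.rub.ˌsu.fi.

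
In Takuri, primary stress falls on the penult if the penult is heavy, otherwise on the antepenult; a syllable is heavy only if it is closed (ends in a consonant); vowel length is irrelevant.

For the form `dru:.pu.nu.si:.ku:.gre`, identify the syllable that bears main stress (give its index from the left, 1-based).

Weights: 4 si: L, 5 ku: L, 6 gre L.
The penult (syllable 5, ku:) is light, so stress falls on the antepenult (syllable 4, si:).
Primary stress: syllable 4 → dru:.pu.nu.ˈsi:.ku:.gre.

4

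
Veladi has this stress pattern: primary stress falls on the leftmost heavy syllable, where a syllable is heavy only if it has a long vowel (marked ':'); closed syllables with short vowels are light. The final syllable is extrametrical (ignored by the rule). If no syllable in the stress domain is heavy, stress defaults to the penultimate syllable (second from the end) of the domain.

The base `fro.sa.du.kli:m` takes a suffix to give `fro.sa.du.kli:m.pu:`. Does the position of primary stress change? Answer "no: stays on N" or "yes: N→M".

Base `fro.sa.du.kli:m` (4 syllables):
  The final syllable (4, kli:m) is extrametrical; the stress domain is syllables 1–3.
  Weights: 1 fro L, 2 sa L, 3 du L.
  No heavy syllable in the domain; default to the penultimate syllable (second from the end) of the domain = syllable 2.
  → primary stress on syllable 2.
Suffixed `fro.sa.du.kli:m.pu:` (5 syllables):
  The final syllable (5, pu:) is extrametrical; the stress domain is syllables 1–4.
  Weights: 1 fro L, 2 sa L, 3 du L, 4 kli:m H.
  Heavy syllables in the domain: 4. The leftmost is syllable 4 (kli:m).
  → primary stress on syllable 4.

yes: 2→4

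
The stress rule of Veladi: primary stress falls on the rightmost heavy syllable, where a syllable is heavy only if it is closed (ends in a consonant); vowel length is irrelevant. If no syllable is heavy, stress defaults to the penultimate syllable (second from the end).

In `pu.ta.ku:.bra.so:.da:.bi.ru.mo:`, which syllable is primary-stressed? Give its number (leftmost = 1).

Weights: 1 pu L, 2 ta L, 3 ku: L, 4 bra L, 5 so: L, 6 da: L, 7 bi L, 8 ru L, 9 mo: L.
No heavy syllable in the domain; default to the penultimate syllable (second from the end) = syllable 8.
Primary stress: syllable 8 → pu.ta.ku:.bra.so:.da:.bi.ˈru.mo:.

8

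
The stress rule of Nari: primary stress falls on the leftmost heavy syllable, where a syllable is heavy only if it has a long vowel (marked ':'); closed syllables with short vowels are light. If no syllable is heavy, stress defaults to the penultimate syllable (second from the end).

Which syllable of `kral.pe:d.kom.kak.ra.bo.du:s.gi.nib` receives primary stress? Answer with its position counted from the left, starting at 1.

2

Weights: 1 kral L, 2 pe:d H, 3 kom L, 4 kak L, 5 ra L, 6 bo L, 7 du:s H, 8 gi L, 9 nib L.
Heavy syllables in the domain: 2, 7. The leftmost is syllable 2 (pe:d).
Primary stress: syllable 2 → kral.ˈpe:d.kom.kak.ra.bo.du:s.gi.nib.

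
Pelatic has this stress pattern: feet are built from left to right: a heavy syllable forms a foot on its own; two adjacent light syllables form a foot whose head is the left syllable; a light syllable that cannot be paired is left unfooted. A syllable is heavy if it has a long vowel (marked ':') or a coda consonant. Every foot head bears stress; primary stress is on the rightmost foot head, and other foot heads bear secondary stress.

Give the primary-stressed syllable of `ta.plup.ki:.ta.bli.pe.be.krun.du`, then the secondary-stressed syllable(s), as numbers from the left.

Weights: 1 ta L, 2 plup H, 3 ki: H, 4 ta L, 5 bli L, 6 pe L, 7 be L, 8 krun H, 9 du L.
Parse left to right (heavy = foot alone; LL = one foot; stranded L unfooted): ta (ˈplup) (ˈki:) (ˈta.bli) (ˈpe.be) (ˈkrun) du.
Foot heads: 2, 3, 4, 6, 8.
Primary stress on the rightmost head = syllable 8.
Secondary stress on 2, 3, 4, 6: ta.ˌplup.ˌki:.ˌta.bli.ˌpe.be.ˈkrun.du.

primary 8, secondary 2, 3, 4, 6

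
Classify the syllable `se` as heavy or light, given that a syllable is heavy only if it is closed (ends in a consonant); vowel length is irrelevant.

light

`se`: short vowel, open (no coda). Open (no coda) → light.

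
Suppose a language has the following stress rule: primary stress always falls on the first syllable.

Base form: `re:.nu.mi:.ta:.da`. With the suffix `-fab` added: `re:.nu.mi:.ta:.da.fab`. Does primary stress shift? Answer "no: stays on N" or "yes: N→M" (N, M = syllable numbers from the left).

no: stays on 1

Base `re:.nu.mi:.ta:.da` (5 syllables):
  The word has 5 syllables; the first syllable is syllable 1 (re:).
  → primary stress on syllable 1.
Suffixed `re:.nu.mi:.ta:.da.fab` (6 syllables):
  The word has 6 syllables; the first syllable is syllable 1 (re:).
  → primary stress on syllable 1.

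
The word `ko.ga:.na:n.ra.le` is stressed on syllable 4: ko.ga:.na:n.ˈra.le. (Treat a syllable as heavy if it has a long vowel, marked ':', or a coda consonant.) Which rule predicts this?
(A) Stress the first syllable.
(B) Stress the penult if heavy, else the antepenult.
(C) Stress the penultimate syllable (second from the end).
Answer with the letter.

C

Rule A → syllable 1 (observed: 4).
Rule B → syllable 3 (observed: 4).
Rule C → syllable 4 ✓.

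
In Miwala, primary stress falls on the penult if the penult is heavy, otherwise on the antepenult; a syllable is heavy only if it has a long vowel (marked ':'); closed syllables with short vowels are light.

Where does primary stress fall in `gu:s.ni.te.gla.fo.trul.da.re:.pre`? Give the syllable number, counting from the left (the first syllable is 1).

8

Weights: 7 da L, 8 re: H, 9 pre L.
The penult (syllable 8, re:) is heavy, so it takes stress.
Primary stress: syllable 8 → gu:s.ni.te.gla.fo.trul.da.ˈre:.pre.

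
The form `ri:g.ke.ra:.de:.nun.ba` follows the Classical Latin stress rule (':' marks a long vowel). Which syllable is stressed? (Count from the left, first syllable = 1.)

5

Classical Latin: stress the penult if heavy (long vowel or closed), else the antepenult.
Weights: 4 de: H, 5 nun H, 6 ba L.
The penult (syllable 5, nun) is heavy, so it takes stress.
Stress on syllable 5: ri:g.ke.ra:.de:.ˈnun.ba.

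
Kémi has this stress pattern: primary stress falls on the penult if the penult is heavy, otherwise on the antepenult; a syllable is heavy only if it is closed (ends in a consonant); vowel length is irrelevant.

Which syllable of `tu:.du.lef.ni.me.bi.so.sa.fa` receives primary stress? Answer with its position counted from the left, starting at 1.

Weights: 7 so L, 8 sa L, 9 fa L.
The penult (syllable 8, sa) is light, so stress falls on the antepenult (syllable 7, so).
Primary stress: syllable 7 → tu:.du.lef.ni.me.bi.ˈso.sa.fa.

7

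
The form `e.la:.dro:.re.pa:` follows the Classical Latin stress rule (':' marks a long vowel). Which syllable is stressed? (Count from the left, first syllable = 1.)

Classical Latin: stress the penult if heavy (long vowel or closed), else the antepenult.
Weights: 3 dro: H, 4 re L, 5 pa: H.
The penult (syllable 4, re) is light, so stress falls on the antepenult (syllable 3, dro:).
Stress on syllable 3: e.la:.ˈdro:.re.pa:.

3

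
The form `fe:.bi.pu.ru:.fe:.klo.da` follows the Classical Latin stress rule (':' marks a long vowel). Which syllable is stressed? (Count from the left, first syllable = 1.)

5

Classical Latin: stress the penult if heavy (long vowel or closed), else the antepenult.
Weights: 5 fe: H, 6 klo L, 7 da L.
The penult (syllable 6, klo) is light, so stress falls on the antepenult (syllable 5, fe:).
Stress on syllable 5: fe:.bi.pu.ru:.ˈfe:.klo.da.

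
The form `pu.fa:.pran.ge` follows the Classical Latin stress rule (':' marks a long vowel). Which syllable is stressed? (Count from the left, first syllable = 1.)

3

Classical Latin: stress the penult if heavy (long vowel or closed), else the antepenult.
Weights: 2 fa: H, 3 pran H, 4 ge L.
The penult (syllable 3, pran) is heavy, so it takes stress.
Stress on syllable 3: pu.fa:.ˈpran.ge.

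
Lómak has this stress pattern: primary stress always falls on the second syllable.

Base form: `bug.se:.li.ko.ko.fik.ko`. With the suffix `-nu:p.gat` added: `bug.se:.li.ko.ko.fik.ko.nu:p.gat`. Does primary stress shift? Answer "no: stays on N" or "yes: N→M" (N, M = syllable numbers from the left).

Base `bug.se:.li.ko.ko.fik.ko` (7 syllables):
  The word has 7 syllables; the second syllable is syllable 2 (se:).
  → primary stress on syllable 2.
Suffixed `bug.se:.li.ko.ko.fik.ko.nu:p.gat` (9 syllables):
  The word has 9 syllables; the second syllable is syllable 2 (se:).
  → primary stress on syllable 2.

no: stays on 2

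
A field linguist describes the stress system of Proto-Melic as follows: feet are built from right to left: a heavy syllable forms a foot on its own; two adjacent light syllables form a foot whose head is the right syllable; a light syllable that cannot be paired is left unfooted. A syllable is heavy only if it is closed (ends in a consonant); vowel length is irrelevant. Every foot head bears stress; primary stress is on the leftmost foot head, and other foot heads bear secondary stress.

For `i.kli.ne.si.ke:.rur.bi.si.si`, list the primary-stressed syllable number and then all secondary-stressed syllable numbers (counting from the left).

Weights: 1 i L, 2 kli L, 3 ne L, 4 si L, 5 ke: L, 6 rur H, 7 bi L, 8 si L, 9 si L.
Parse right to left (heavy = foot alone; LL = one foot; stranded L unfooted): i (kli.ˈne) (si.ˈke:) (ˈrur) bi (si.ˈsi).
Foot heads: 3, 5, 6, 9.
Primary stress on the leftmost head = syllable 3.
Secondary stress on 5, 6, 9: i.kli.ˈne.si.ˌke:.ˌrur.bi.si.ˌsi.

primary 3, secondary 5, 6, 9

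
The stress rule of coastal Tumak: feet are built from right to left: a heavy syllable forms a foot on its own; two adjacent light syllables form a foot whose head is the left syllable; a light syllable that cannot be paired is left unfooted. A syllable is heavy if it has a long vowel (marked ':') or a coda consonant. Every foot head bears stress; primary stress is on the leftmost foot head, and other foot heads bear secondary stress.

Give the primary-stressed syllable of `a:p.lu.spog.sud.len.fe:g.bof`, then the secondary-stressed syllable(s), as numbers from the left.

Weights: 1 a:p H, 2 lu L, 3 spog H, 4 sud H, 5 len H, 6 fe:g H, 7 bof H.
Parse right to left (heavy = foot alone; LL = one foot; stranded L unfooted): (ˈa:p) lu (ˈspog) (ˈsud) (ˈlen) (ˈfe:g) (ˈbof).
Foot heads: 1, 3, 4, 5, 6, 7.
Primary stress on the leftmost head = syllable 1.
Secondary stress on 3, 4, 5, 6, 7: ˈa:p.lu.ˌspog.ˌsud.ˌlen.ˌfe:g.ˌbof.

primary 1, secondary 3, 4, 5, 6, 7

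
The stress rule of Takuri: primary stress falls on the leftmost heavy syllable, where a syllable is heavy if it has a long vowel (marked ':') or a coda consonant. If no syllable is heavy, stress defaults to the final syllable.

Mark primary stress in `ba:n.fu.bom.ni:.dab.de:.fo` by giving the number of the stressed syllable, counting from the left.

Weights: 1 ba:n H, 2 fu L, 3 bom H, 4 ni: H, 5 dab H, 6 de: H, 7 fo L.
Heavy syllables in the domain: 1, 3, 4, 5, 6. The leftmost is syllable 1 (ba:n).
Primary stress: syllable 1 → ˈba:n.fu.bom.ni:.dab.de:.fo.

1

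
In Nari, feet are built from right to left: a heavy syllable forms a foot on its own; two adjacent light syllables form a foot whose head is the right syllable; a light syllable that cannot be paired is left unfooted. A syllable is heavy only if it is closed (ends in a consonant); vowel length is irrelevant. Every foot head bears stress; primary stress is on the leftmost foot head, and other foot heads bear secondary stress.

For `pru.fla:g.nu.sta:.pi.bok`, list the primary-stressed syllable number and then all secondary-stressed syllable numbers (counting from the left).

Weights: 1 pru L, 2 fla:g H, 3 nu L, 4 sta: L, 5 pi L, 6 bok H.
Parse right to left (heavy = foot alone; LL = one foot; stranded L unfooted): pru (ˈfla:g) nu (sta:.ˈpi) (ˈbok).
Foot heads: 2, 5, 6.
Primary stress on the leftmost head = syllable 2.
Secondary stress on 5, 6: pru.ˈfla:g.nu.sta:.ˌpi.ˌbok.

primary 2, secondary 5, 6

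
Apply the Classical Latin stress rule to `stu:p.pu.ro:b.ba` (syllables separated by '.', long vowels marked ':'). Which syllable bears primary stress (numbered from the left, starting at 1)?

3

Classical Latin: stress the penult if heavy (long vowel or closed), else the antepenult.
Weights: 2 pu L, 3 ro:b H, 4 ba L.
The penult (syllable 3, ro:b) is heavy, so it takes stress.
Stress on syllable 3: stu:p.pu.ˈro:b.ba.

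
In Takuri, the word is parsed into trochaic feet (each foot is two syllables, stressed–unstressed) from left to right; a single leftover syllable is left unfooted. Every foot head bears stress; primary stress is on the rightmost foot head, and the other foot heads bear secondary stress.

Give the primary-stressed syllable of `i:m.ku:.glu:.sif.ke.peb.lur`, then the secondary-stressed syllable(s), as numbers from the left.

Parse left to right into trochaic (ˈσσ) feet: (ˈi:m.ku:) (ˈglu:.sif) (ˈke.peb) lur. Syllable 7 is left unfooted.
Foot heads (stressed positions): 1, 3, 5.
End Rule Rightmost: primary stress on the rightmost head = syllable 5.
Secondary stress on 1, 3: ˌi:m.ku:.ˌglu:.sif.ˈke.peb.lur.

primary 5, secondary 1, 3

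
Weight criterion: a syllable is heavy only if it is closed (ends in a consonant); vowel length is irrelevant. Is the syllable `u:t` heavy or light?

`u:t`: long vowel, closed (coda /t/). Closed (coda /t/) → heavy.

heavy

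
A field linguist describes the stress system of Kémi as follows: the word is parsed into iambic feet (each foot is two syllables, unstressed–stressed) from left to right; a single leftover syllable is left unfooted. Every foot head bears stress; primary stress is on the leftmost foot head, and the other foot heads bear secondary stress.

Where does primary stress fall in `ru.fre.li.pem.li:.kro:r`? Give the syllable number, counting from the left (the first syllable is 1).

Parse left to right into iambic (σˈσ) feet: (ru.ˈfre) (li.ˈpem) (li:.ˈkro:r).
Foot heads (stressed positions): 2, 4, 6.
End Rule Leftmost: primary stress on the leftmost head = syllable 2.
Primary stress: syllable 2 → ru.ˈfre.li.pem.li:.kro:r.

2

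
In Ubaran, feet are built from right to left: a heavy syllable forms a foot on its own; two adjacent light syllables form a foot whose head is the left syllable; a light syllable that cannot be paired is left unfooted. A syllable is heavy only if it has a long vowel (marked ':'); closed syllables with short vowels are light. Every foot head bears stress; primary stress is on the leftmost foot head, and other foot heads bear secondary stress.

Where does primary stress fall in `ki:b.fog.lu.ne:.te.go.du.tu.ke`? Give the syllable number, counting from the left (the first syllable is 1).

1

Weights: 1 ki:b H, 2 fog L, 3 lu L, 4 ne: H, 5 te L, 6 go L, 7 du L, 8 tu L, 9 ke L.
Parse right to left (heavy = foot alone; LL = one foot; stranded L unfooted): (ˈki:b) (ˈfog.lu) (ˈne:) te (ˈgo.du) (ˈtu.ke).
Foot heads: 1, 2, 4, 6, 8.
Primary stress on the leftmost head = syllable 1.
Primary stress: syllable 1 → ˈki:b.fog.lu.ne:.te.go.du.tu.ke.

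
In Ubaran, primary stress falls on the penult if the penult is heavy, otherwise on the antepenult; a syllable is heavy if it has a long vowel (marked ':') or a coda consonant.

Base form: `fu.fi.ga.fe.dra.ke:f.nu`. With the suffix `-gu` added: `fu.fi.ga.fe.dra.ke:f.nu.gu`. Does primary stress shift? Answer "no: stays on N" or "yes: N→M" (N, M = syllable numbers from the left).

Base `fu.fi.ga.fe.dra.ke:f.nu` (7 syllables):
  Weights: 5 dra L, 6 ke:f H, 7 nu L.
  The penult (syllable 6, ke:f) is heavy, so it takes stress.
  → primary stress on syllable 6.
Suffixed `fu.fi.ga.fe.dra.ke:f.nu.gu` (8 syllables):
  Weights: 6 ke:f H, 7 nu L, 8 gu L.
  The penult (syllable 7, nu) is light, so stress falls on the antepenult (syllable 6, ke:f).
  → primary stress on syllable 6.

no: stays on 6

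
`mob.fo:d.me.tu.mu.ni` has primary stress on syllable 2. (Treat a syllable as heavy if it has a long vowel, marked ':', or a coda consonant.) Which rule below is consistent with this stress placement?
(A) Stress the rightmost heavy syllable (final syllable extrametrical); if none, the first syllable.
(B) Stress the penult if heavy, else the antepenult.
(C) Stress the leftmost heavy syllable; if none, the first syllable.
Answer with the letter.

Rule A → syllable 2 ✓.
Rule B → syllable 4 (observed: 2).
Rule C → syllable 1 (observed: 2).

A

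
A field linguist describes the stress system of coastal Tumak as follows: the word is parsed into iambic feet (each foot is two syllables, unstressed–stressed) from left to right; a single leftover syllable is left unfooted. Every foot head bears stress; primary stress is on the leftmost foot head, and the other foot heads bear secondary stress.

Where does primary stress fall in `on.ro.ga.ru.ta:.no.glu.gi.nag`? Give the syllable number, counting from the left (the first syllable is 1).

2

Parse left to right into iambic (σˈσ) feet: (on.ˈro) (ga.ˈru) (ta:.ˈno) (glu.ˈgi) nag. Syllable 9 is left unfooted.
Foot heads (stressed positions): 2, 4, 6, 8.
End Rule Leftmost: primary stress on the leftmost head = syllable 2.
Primary stress: syllable 2 → on.ˈro.ga.ru.ta:.no.glu.gi.nag.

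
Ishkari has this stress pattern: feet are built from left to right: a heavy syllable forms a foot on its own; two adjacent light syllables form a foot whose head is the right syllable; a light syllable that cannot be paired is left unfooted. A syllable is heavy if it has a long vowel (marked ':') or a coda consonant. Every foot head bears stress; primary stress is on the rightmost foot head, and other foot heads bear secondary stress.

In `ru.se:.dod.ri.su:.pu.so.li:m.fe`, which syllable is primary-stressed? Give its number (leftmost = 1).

8

Weights: 1 ru L, 2 se: H, 3 dod H, 4 ri L, 5 su: H, 6 pu L, 7 so L, 8 li:m H, 9 fe L.
Parse left to right (heavy = foot alone; LL = one foot; stranded L unfooted): ru (ˈse:) (ˈdod) ri (ˈsu:) (pu.ˈso) (ˈli:m) fe.
Foot heads: 2, 3, 5, 7, 8.
Primary stress on the rightmost head = syllable 8.
Primary stress: syllable 8 → ru.se:.dod.ri.su:.pu.so.ˈli:m.fe.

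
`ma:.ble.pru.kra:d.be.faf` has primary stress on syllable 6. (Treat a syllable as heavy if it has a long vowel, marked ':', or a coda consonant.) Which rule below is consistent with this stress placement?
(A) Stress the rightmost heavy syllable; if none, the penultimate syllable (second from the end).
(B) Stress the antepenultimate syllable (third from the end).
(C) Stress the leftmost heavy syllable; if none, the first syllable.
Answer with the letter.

A

Rule A → syllable 6 ✓.
Rule B → syllable 4 (observed: 6).
Rule C → syllable 1 (observed: 6).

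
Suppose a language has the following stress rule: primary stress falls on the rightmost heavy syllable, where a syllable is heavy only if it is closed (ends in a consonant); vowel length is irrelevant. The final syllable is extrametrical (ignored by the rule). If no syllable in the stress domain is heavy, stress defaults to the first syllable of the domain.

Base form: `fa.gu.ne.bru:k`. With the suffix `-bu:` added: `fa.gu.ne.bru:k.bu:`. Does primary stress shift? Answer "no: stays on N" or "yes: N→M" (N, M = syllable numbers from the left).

Base `fa.gu.ne.bru:k` (4 syllables):
  The final syllable (4, bru:k) is extrametrical; the stress domain is syllables 1–3.
  Weights: 1 fa L, 2 gu L, 3 ne L.
  No heavy syllable in the domain; default to the first syllable of the domain = syllable 1.
  → primary stress on syllable 1.
Suffixed `fa.gu.ne.bru:k.bu:` (5 syllables):
  The final syllable (5, bu:) is extrametrical; the stress domain is syllables 1–4.
  Weights: 1 fa L, 2 gu L, 3 ne L, 4 bru:k H.
  Heavy syllables in the domain: 4. The rightmost is syllable 4 (bru:k).
  → primary stress on syllable 4.

yes: 1→4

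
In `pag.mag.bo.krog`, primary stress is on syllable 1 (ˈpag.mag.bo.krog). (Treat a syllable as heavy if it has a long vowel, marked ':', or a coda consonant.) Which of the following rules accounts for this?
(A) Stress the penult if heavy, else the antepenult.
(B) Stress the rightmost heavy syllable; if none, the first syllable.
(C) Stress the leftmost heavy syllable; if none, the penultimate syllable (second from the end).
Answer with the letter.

Rule A → syllable 2 (observed: 1).
Rule B → syllable 4 (observed: 1).
Rule C → syllable 1 ✓.

C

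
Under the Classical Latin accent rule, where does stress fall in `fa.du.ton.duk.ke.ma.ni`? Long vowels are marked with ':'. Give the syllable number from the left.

5

Classical Latin: stress the penult if heavy (long vowel or closed), else the antepenult.
Weights: 5 ke L, 6 ma L, 7 ni L.
The penult (syllable 6, ma) is light, so stress falls on the antepenult (syllable 5, ke).
Stress on syllable 5: fa.du.ton.duk.ˈke.ma.ni.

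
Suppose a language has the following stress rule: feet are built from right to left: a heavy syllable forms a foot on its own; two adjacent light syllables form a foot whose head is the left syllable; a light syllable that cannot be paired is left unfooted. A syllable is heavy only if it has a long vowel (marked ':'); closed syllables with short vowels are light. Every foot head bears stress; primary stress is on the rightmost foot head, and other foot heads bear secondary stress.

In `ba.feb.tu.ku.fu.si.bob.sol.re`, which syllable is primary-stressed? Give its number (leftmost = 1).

8

Weights: 1 ba L, 2 feb L, 3 tu L, 4 ku L, 5 fu L, 6 si L, 7 bob L, 8 sol L, 9 re L.
Parse right to left (heavy = foot alone; LL = one foot; stranded L unfooted): ba (ˈfeb.tu) (ˈku.fu) (ˈsi.bob) (ˈsol.re).
Foot heads: 2, 4, 6, 8.
Primary stress on the rightmost head = syllable 8.
Primary stress: syllable 8 → ba.feb.tu.ku.fu.si.bob.ˈsol.re.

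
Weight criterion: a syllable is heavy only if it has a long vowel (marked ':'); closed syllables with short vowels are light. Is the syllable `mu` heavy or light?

light

`mu`: short vowel, open (no coda). Short vowel → light.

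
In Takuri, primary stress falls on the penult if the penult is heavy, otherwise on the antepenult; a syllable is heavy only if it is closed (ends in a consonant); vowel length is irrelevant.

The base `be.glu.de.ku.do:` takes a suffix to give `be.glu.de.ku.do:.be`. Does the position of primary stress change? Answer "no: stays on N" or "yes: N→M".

Base `be.glu.de.ku.do:` (5 syllables):
  Weights: 3 de L, 4 ku L, 5 do: L.
  The penult (syllable 4, ku) is light, so stress falls on the antepenult (syllable 3, de).
  → primary stress on syllable 3.
Suffixed `be.glu.de.ku.do:.be` (6 syllables):
  Weights: 4 ku L, 5 do: L, 6 be L.
  The penult (syllable 5, do:) is light, so stress falls on the antepenult (syllable 4, ku).
  → primary stress on syllable 4.

yes: 3→4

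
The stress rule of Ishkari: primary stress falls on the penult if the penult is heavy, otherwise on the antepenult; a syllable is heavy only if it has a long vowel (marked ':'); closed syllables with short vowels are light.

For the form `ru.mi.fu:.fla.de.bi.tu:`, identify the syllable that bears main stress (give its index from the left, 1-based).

Weights: 5 de L, 6 bi L, 7 tu: H.
The penult (syllable 6, bi) is light, so stress falls on the antepenult (syllable 5, de).
Primary stress: syllable 5 → ru.mi.fu:.fla.ˈde.bi.tu:.

5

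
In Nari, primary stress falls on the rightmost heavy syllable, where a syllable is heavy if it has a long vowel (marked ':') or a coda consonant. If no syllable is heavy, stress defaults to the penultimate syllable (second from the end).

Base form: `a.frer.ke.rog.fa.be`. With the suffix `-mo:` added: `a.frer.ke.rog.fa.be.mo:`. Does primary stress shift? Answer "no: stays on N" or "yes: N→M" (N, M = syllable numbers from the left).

yes: 4→7

Base `a.frer.ke.rog.fa.be` (6 syllables):
  Weights: 1 a L, 2 frer H, 3 ke L, 4 rog H, 5 fa L, 6 be L.
  Heavy syllables in the domain: 2, 4. The rightmost is syllable 4 (rog).
  → primary stress on syllable 4.
Suffixed `a.frer.ke.rog.fa.be.mo:` (7 syllables):
  Weights: 1 a L, 2 frer H, 3 ke L, 4 rog H, 5 fa L, 6 be L, 7 mo: H.
  Heavy syllables in the domain: 2, 4, 7. The rightmost is syllable 7 (mo:).
  → primary stress on syllable 7.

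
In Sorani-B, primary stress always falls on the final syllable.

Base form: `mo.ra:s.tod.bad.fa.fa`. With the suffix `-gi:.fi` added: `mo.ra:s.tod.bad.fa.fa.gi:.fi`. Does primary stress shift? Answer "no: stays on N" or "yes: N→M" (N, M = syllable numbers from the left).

Base `mo.ra:s.tod.bad.fa.fa` (6 syllables):
  The word has 6 syllables; the final syllable is syllable 6 (fa).
  → primary stress on syllable 6.
Suffixed `mo.ra:s.tod.bad.fa.fa.gi:.fi` (8 syllables):
  The word has 8 syllables; the final syllable is syllable 8 (fi).
  → primary stress on syllable 8.

yes: 6→8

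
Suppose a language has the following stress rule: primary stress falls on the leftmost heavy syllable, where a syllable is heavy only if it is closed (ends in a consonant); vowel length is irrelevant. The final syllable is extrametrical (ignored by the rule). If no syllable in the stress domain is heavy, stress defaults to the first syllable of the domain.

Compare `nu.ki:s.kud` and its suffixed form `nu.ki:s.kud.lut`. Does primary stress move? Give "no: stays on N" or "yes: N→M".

no: stays on 2

Base `nu.ki:s.kud` (3 syllables):
  The final syllable (3, kud) is extrametrical; the stress domain is syllables 1–2.
  Weights: 1 nu L, 2 ki:s H.
  Heavy syllables in the domain: 2. The leftmost is syllable 2 (ki:s).
  → primary stress on syllable 2.
Suffixed `nu.ki:s.kud.lut` (4 syllables):
  The final syllable (4, lut) is extrametrical; the stress domain is syllables 1–3.
  Weights: 1 nu L, 2 ki:s H, 3 kud H.
  Heavy syllables in the domain: 2, 3. The leftmost is syllable 2 (ki:s).
  → primary stress on syllable 2.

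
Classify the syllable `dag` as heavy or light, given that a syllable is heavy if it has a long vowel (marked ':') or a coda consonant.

heavy

`dag`: short vowel, closed (coda /g/). Closed → heavy.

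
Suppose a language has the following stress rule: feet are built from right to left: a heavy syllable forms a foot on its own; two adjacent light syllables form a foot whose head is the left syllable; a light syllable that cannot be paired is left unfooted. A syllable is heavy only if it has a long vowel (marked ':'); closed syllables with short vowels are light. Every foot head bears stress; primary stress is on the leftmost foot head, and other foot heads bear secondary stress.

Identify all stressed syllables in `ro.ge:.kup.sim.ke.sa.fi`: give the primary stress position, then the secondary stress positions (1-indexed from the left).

primary 2, secondary 4, 6

Weights: 1 ro L, 2 ge: H, 3 kup L, 4 sim L, 5 ke L, 6 sa L, 7 fi L.
Parse right to left (heavy = foot alone; LL = one foot; stranded L unfooted): ro (ˈge:) kup (ˈsim.ke) (ˈsa.fi).
Foot heads: 2, 4, 6.
Primary stress on the leftmost head = syllable 2.
Secondary stress on 4, 6: ro.ˈge:.kup.ˌsim.ke.ˌsa.fi.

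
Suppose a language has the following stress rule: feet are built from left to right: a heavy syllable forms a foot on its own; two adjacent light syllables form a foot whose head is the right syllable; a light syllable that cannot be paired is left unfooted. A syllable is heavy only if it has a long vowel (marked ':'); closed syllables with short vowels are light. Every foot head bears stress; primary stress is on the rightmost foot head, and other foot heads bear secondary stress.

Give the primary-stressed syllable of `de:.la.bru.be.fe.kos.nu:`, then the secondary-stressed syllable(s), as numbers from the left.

Weights: 1 de: H, 2 la L, 3 bru L, 4 be L, 5 fe L, 6 kos L, 7 nu: H.
Parse left to right (heavy = foot alone; LL = one foot; stranded L unfooted): (ˈde:) (la.ˈbru) (be.ˈfe) kos (ˈnu:).
Foot heads: 1, 3, 5, 7.
Primary stress on the rightmost head = syllable 7.
Secondary stress on 1, 3, 5: ˌde:.la.ˌbru.be.ˌfe.kos.ˈnu:.

primary 7, secondary 1, 3, 5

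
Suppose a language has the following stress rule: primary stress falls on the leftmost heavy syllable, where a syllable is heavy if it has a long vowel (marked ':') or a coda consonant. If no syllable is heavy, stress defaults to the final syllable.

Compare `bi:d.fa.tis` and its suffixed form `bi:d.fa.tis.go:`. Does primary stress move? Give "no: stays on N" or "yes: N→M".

Base `bi:d.fa.tis` (3 syllables):
  Weights: 1 bi:d H, 2 fa L, 3 tis H.
  Heavy syllables in the domain: 1, 3. The leftmost is syllable 1 (bi:d).
  → primary stress on syllable 1.
Suffixed `bi:d.fa.tis.go:` (4 syllables):
  Weights: 1 bi:d H, 2 fa L, 3 tis H, 4 go: H.
  Heavy syllables in the domain: 1, 3, 4. The leftmost is syllable 1 (bi:d).
  → primary stress on syllable 1.

no: stays on 1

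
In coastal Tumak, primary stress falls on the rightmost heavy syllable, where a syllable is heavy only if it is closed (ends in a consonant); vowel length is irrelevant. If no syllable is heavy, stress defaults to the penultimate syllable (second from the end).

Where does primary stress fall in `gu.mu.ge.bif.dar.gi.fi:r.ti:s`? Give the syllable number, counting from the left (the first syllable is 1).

Weights: 1 gu L, 2 mu L, 3 ge L, 4 bif H, 5 dar H, 6 gi L, 7 fi:r H, 8 ti:s H.
Heavy syllables in the domain: 4, 5, 7, 8. The rightmost is syllable 8 (ti:s).
Primary stress: syllable 8 → gu.mu.ge.bif.dar.gi.fi:r.ˈti:s.

8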